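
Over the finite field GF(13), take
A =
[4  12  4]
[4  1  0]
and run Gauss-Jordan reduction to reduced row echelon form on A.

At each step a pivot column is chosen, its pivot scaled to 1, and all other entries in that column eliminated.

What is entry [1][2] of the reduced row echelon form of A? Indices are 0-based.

step 1: normalize row 0 (÷4) = (1, 3, 1)
  row 1: subtract 4×row0 = (0, 2, 9)
step 2: normalize row 1 (÷2) = (0, 1, 11)
  row 0: subtract 3×row1 = (1, 0, 7)

M[1][2] = 11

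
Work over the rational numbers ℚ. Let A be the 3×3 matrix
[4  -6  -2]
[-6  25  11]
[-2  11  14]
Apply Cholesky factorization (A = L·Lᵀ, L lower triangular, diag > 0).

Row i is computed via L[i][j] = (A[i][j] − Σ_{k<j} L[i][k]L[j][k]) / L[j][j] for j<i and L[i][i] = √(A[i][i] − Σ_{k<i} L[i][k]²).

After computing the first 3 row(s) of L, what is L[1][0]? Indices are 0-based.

Step 1: L[0][0] = √(4) = 2.
  L[1][0] = (-6) / L[0][0] = -3.
Step 2: L[1][1] = √(16) = 4.
  L[2][0] = (-2) / L[0][0] = -1.
  L[2][1] = (8) / L[1][1] = 2.
Step 3: L[2][2] = √(9) = 3.

L[1][0] = -3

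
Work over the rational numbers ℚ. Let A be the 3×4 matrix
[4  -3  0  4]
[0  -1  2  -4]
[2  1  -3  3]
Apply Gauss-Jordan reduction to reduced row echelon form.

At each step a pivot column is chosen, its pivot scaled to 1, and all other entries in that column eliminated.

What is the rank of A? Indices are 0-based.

rank = 3

pivot(0,0)=4: scale R0 → (1, -3/4, 0, 1)
  clear (2,0): R2 −= (2)R0 → (0, 5/2, -3, 1)
pivot(1,1)=-1: scale R1 → (0, 1, -2, 4)
  clear (0,1): R0 −= (-3/4)R1 → (1, 0, -3/2, 4)
  clear (2,1): R2 −= (5/2)R1 → (0, 0, 2, -9)
pivot(2,2)=2: scale R2 → (0, 0, 1, -9/2)
  clear (0,2): R0 −= (-3/2)R2 → (1, 0, 0, -11/4)
  clear (1,2): R1 −= (-2)R2 → (0, 1, 0, -5)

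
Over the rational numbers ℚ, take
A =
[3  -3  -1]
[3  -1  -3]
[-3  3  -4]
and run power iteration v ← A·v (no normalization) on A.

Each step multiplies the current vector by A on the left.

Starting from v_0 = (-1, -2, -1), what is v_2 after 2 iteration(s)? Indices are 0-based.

v_2 = (5, 7, -10)

v_0 = (-1, -2, -1).
v_1 = A·v_0 = (4, 2, 1).
v_2 = A·v_1 = (5, 7, -10).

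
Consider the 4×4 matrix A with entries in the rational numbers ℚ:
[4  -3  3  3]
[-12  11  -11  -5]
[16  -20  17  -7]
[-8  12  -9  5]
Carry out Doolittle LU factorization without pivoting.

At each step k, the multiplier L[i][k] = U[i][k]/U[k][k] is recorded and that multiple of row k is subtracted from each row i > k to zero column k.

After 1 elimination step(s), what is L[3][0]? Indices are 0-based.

[col 0] pivot 4
  R1 -= -3*R0 → (0, 2, -2, 4)  (L[1][0] := -3)
  R2 -= 4*R0 → (0, -8, 5, -19)  (L[2][0] := 4)
  R3 -= -2*R0 → (0, 6, -3, 11)  (L[3][0] := -2)

L[3][0] = -2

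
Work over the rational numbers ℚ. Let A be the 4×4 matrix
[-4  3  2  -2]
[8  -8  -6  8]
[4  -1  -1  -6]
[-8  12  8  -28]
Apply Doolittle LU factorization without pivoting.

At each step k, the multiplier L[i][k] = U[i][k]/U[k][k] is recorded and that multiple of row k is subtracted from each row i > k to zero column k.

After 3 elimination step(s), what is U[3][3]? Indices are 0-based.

[col 0] pivot -4
  R1 -= -2*R0 → (0, -2, -2, 4)  (L[1][0] := -2)
  R2 -= -1*R0 → (0, 2, 1, -8)  (L[2][0] := -1)
  R3 -= 2*R0 → (0, 6, 4, -24)  (L[3][0] := 2)
[col 1] pivot -2
  R2 -= -1*R1 → (0, 0, -1, -4)  (L[2][1] := -1)
  R3 -= -3*R1 → (0, 0, -2, -12)  (L[3][1] := -3)
[col 2] pivot -1
  R3 -= 2*R2 → (0, 0, 0, -4)  (L[3][2] := 2)

U[3][3] = -4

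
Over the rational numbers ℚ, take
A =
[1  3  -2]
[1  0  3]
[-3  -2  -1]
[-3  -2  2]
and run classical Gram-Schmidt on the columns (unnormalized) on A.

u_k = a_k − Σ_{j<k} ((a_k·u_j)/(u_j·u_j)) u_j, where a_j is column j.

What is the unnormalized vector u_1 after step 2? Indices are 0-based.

Step 1: u_0 = a_0 = (1, 1, -3, -3).
Step 2: u_1 = a_1 − (3/4)·u_0 = (9/4, -3/4, 1/4, 1/4).

u_1 = (9/4, -3/4, 1/4, 1/4)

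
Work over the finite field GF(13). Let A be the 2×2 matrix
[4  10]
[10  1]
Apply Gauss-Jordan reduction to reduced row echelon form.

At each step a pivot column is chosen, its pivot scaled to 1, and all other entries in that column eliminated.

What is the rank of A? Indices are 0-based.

rank = 2

step 1: normalize row 0 (÷4) = (1, 9)
  row 1: subtract 10×row0 = (0, 2)
step 2: normalize row 1 (÷2) = (0, 1)
  row 0: subtract 9×row1 = (1, 0)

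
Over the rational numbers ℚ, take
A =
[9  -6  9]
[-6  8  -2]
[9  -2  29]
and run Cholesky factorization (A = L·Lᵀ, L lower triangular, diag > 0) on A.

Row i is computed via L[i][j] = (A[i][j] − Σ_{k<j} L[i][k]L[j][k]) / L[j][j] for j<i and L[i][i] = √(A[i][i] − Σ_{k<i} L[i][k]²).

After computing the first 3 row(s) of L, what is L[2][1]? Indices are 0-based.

Step 1: L[0][0] = √(9) = 3.
  L[1][0] = (-6) / L[0][0] = -2.
Step 2: L[1][1] = √(4) = 2.
  L[2][0] = (9) / L[0][0] = 3.
  L[2][1] = (4) / L[1][1] = 2.
Step 3: L[2][2] = √(16) = 4.

L[2][1] = 2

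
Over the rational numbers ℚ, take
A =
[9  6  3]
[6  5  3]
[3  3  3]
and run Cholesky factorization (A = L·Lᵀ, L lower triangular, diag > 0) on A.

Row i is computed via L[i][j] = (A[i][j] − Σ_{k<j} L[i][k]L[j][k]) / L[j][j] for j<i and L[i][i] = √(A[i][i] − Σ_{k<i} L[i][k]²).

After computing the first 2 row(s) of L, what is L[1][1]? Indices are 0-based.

Step 1: L[0][0] = √(9) = 3.
  L[1][0] = (6) / L[0][0] = 2.
Step 2: L[1][1] = √(1) = 1.

L[1][1] = 1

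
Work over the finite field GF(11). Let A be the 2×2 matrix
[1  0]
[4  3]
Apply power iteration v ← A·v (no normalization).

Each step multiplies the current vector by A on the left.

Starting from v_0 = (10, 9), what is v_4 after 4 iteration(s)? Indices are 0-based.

v_4 = (10, 8)

v_0 = (10, 9).
v_1 = A·v_0 = (10, 1).
v_2 = A·v_1 = (10, 10).
v_3 = A·v_2 = (10, 4).
v_4 = A·v_3 = (10, 8).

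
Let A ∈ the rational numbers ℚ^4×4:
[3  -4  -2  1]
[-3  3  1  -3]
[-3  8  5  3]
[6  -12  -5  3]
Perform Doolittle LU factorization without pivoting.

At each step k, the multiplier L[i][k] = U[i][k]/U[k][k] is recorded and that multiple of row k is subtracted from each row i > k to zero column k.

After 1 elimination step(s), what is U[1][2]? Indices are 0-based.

k=0: U[0][0]=3
  eliminate (1,0): mult=-1, new row 1: (0, -1, -1, -2); set L[1][0]=-1
  eliminate (2,0): mult=-1, new row 2: (0, 4, 3, 4); set L[2][0]=-1
  eliminate (3,0): mult=2, new row 3: (0, -4, -1, 1); set L[3][0]=2

U[1][2] = -1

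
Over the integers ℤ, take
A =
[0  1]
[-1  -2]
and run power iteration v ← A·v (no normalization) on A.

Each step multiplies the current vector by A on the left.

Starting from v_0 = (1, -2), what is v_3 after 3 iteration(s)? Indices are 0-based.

v_0 = (1, -2).
v_1 = A·v_0 = (-2, 3).
v_2 = A·v_1 = (3, -4).
v_3 = A·v_2 = (-4, 5).

v_3 = (-4, 5)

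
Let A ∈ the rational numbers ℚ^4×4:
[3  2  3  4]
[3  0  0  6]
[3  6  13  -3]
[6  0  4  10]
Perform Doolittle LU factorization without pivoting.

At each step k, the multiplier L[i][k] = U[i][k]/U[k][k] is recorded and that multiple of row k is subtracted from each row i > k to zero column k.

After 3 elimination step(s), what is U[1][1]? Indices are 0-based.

[col 0] pivot 3
  R1 -= 1*R0 → (0, -2, -3, 2)  (L[1][0] := 1)
  R2 -= 1*R0 → (0, 4, 10, -7)  (L[2][0] := 1)
  R3 -= 2*R0 → (0, -4, -2, 2)  (L[3][0] := 2)
[col 1] pivot -2
  R2 -= -2*R1 → (0, 0, 4, -3)  (L[2][1] := -2)
  R3 -= 2*R1 → (0, 0, 4, -2)  (L[3][1] := 2)
[col 2] pivot 4
  R3 -= 1*R2 → (0, 0, 0, 1)  (L[3][2] := 1)

U[1][1] = -2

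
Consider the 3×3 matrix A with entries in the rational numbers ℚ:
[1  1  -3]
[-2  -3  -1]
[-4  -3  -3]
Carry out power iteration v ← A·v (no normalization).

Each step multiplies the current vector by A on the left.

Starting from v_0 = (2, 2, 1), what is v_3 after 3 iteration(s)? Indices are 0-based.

v_0 = (2, 2, 1).
v_1 = A·v_0 = (1, -11, -17).
v_2 = A·v_1 = (41, 48, 80).
v_3 = A·v_2 = (-151, -306, -548).

v_3 = (-151, -306, -548)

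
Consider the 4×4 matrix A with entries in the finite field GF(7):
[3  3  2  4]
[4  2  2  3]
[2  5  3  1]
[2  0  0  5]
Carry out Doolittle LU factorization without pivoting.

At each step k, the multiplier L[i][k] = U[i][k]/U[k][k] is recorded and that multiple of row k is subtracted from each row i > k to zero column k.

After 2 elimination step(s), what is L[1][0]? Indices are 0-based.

k=0: U[0][0]=3
  eliminate (1,0): mult=6, new row 1: (0, 5, 4, 0); set L[1][0]=6
  eliminate (2,0): mult=3, new row 2: (0, 3, 4, 3); set L[2][0]=3
  eliminate (3,0): mult=3, new row 3: (0, 5, 1, 0); set L[3][0]=3
k=1: U[1][1]=5
  eliminate (2,1): mult=2, new row 2: (0, 0, 3, 3); set L[2][1]=2
  eliminate (3,1): mult=1, new row 3: (0, 0, 4, 0); set L[3][1]=1

L[1][0] = 6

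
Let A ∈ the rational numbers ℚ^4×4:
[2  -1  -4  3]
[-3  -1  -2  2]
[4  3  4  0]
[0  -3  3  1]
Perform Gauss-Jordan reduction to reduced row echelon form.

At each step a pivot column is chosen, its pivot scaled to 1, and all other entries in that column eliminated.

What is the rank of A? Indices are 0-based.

rank = 4

[1] R0 /= 2  ⇒  (1, -1/2, -2, 3/2)
     R1 -= -3·R0  ⇒  (0, -5/2, -8, 13/2)
     R2 -= 4·R0  ⇒  (0, 5, 12, -6)
[2] R1 /= -5/2  ⇒  (0, 1, 16/5, -13/5)
     R0 -= -1/2·R1  ⇒  (1, 0, -2/5, 1/5)
     R2 -= 5·R1  ⇒  (0, 0, -4, 7)
     R3 -= -3·R1  ⇒  (0, 0, 63/5, -34/5)
[3] R2 /= -4  ⇒  (0, 0, 1, -7/4)
     R0 -= -2/5·R2  ⇒  (1, 0, 0, -1/2)
     R1 -= 16/5·R2  ⇒  (0, 1, 0, 3)
     R3 -= 63/5·R2  ⇒  (0, 0, 0, 61/4)
[4] R3 /= 61/4  ⇒  (0, 0, 0, 1)
     R0 -= -1/2·R3  ⇒  (1, 0, 0, 0)
     R1 -= 3·R3  ⇒  (0, 1, 0, 0)
     R2 -= -7/4·R3  ⇒  (0, 0, 1, 0)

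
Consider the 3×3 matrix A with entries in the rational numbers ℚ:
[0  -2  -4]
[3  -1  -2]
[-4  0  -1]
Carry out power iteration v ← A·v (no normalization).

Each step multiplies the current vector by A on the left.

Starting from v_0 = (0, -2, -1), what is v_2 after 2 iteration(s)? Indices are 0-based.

v_0 = (0, -2, -1).
v_1 = A·v_0 = (8, 4, 1).
v_2 = A·v_1 = (-12, 18, -33).

v_2 = (-12, 18, -33)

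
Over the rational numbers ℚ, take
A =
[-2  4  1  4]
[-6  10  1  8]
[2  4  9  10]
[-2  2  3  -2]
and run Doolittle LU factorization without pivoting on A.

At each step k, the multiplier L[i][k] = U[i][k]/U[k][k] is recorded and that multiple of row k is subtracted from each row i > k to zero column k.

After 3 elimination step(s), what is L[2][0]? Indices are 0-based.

L[2][0] = -1

k=0: U[0][0]=-2
  eliminate (1,0): mult=3, new row 1: (0, -2, -2, -4); set L[1][0]=3
  eliminate (2,0): mult=-1, new row 2: (0, 8, 10, 14); set L[2][0]=-1
  eliminate (3,0): mult=1, new row 3: (0, -2, 2, -6); set L[3][0]=1
k=1: U[1][1]=-2
  eliminate (2,1): mult=-4, new row 2: (0, 0, 2, -2); set L[2][1]=-4
  eliminate (3,1): mult=1, new row 3: (0, 0, 4, -2); set L[3][1]=1
k=2: U[2][2]=2
  eliminate (3,2): mult=2, new row 3: (0, 0, 0, 2); set L[3][2]=2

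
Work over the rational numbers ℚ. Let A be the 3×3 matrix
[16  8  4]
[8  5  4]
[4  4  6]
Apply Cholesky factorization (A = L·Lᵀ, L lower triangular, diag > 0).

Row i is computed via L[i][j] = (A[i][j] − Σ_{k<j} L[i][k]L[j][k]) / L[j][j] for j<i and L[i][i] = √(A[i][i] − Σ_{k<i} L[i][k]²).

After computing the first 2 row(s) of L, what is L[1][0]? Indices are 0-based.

L[1][0] = 2

Step 1: L[0][0] = √(16) = 4.
  L[1][0] = (8) / L[0][0] = 2.
Step 2: L[1][1] = √(1) = 1.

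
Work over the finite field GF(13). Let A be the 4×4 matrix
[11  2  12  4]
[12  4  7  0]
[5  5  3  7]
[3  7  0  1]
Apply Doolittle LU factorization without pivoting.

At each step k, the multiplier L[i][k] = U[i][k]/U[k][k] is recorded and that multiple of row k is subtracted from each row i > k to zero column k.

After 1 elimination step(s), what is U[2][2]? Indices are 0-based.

U[2][2] = 7

[col 0] pivot 11
  R1 -= 7*R0 → (0, 3, 1, 11)  (L[1][0] := 7)
  R2 -= 4*R0 → (0, 10, 7, 4)  (L[2][0] := 4)
  R3 -= 5*R0 → (0, 10, 5, 7)  (L[3][0] := 5)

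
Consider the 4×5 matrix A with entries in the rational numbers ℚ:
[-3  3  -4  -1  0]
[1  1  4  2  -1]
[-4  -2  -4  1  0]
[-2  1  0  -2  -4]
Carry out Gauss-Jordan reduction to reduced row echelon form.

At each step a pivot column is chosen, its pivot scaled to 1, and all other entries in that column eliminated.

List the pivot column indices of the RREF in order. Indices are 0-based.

pivot(0,0)=-3: scale R0 → (1, -1, 4/3, 1/3, 0)
  clear (1,0): R1 −= (1)R0 → (0, 2, 8/3, 5/3, -1)
  clear (2,0): R2 −= (-4)R0 → (0, -6, 4/3, 7/3, 0)
  clear (3,0): R3 −= (-2)R0 → (0, -1, 8/3, -4/3, -4)
pivot(1,1)=2: scale R1 → (0, 1, 4/3, 5/6, -1/2)
  clear (0,1): R0 −= (-1)R1 → (1, 0, 8/3, 7/6, -1/2)
  clear (2,1): R2 −= (-6)R1 → (0, 0, 28/3, 22/3, -3)
  clear (3,1): R3 −= (-1)R1 → (0, 0, 4, -1/2, -9/2)
pivot(2,2)=28/3: scale R2 → (0, 0, 1, 11/14, -9/28)
  clear (0,2): R0 −= (8/3)R2 → (1, 0, 0, -13/14, 5/14)
  clear (1,2): R1 −= (4/3)R2 → (0, 1, 0, -3/14, -1/14)
  clear (3,2): R3 −= (4)R2 → (0, 0, 0, -51/14, -45/14)
pivot(3,3)=-51/14: scale R3 → (0, 0, 0, 1, 15/17)
  clear (0,3): R0 −= (-13/14)R3 → (1, 0, 0, 0, 20/17)
  clear (1,3): R1 −= (-3/14)R3 → (0, 1, 0, 0, 2/17)
  clear (2,3): R2 −= (11/14)R3 → (0, 0, 1, 0, -69/68)

pivot columns: 0, 1, 2, 3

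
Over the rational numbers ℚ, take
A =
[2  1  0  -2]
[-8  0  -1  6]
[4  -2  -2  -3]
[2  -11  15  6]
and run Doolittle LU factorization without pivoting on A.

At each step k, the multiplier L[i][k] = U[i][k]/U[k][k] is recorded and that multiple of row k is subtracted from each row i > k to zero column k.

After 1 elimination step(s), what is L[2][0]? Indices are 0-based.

L[2][0] = 2

k=0: U[0][0]=2
  eliminate (1,0): mult=-4, new row 1: (0, 4, -1, -2); set L[1][0]=-4
  eliminate (2,0): mult=2, new row 2: (0, -4, -2, 1); set L[2][0]=2
  eliminate (3,0): mult=1, new row 3: (0, -12, 15, 8); set L[3][0]=1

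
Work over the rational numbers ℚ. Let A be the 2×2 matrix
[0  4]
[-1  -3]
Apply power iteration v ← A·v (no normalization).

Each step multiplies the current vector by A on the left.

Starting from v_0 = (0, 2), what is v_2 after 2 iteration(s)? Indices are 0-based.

v_0 = (0, 2).
v_1 = A·v_0 = (8, -6).
v_2 = A·v_1 = (-24, 10).

v_2 = (-24, 10)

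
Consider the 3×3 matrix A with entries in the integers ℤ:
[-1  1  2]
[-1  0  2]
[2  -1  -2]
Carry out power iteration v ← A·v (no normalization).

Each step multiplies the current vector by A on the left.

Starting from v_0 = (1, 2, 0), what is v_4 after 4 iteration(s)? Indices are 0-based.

v_0 = (1, 2, 0).
v_1 = A·v_0 = (1, -1, 0).
v_2 = A·v_1 = (-2, -1, 3).
v_3 = A·v_2 = (7, 8, -9).
v_4 = A·v_3 = (-17, -25, 24).

v_4 = (-17, -25, 24)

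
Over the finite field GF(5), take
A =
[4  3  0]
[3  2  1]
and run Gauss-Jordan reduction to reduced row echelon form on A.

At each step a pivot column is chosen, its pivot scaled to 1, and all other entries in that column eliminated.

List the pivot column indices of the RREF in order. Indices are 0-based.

pivot(0,0)=4: scale R0 → (1, 2, 0)
  clear (1,0): R1 −= (3)R0 → (0, 1, 1)
pivot(1,1)=1: scale R1 → (0, 1, 1)
  clear (0,1): R0 −= (2)R1 → (1, 0, 3)

pivot columns: 0, 1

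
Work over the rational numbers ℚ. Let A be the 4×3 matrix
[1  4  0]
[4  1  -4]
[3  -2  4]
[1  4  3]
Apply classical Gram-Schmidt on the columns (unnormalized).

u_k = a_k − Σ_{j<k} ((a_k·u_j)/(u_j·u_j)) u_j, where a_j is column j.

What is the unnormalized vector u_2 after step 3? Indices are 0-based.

u_2 = (13/963, -3710/963, 1325/321, 2902/963)

Step 1: u_0 = a_0 = (1, 4, 3, 1).
Step 2: u_1 = a_1 − (2/9)·u_0 = (34/9, 1/9, -8/3, 34/9).
Step 3: u_2 = a_2 − (-1/27)·u_0 − (2/321)·u_1 = (13/963, -3710/963, 1325/321, 2902/963).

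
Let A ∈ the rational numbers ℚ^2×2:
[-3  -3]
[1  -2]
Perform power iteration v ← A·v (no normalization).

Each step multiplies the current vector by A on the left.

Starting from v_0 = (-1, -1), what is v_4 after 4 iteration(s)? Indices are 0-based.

v_0 = (-1, -1).
v_1 = A·v_0 = (6, 1).
v_2 = A·v_1 = (-21, 4).
v_3 = A·v_2 = (51, -29).
v_4 = A·v_3 = (-66, 109).

v_4 = (-66, 109)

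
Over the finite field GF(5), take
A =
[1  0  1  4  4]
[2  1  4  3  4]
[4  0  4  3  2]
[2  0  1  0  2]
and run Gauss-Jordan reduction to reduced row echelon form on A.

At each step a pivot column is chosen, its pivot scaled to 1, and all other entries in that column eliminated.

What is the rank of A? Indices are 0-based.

rank = 4

[1] R0 /= 1  ⇒  (1, 0, 1, 4, 4)
     R1 -= 2·R0  ⇒  (0, 1, 2, 0, 1)
     R2 -= 4·R0  ⇒  (0, 0, 0, 2, 1)
     R3 -= 2·R0  ⇒  (0, 0, 4, 2, 4)
[2] R1 /= 1  ⇒  (0, 1, 2, 0, 1)
[3] R2 <-> R3
[3] R2 /= 4  ⇒  (0, 0, 1, 3, 1)
     R0 -= 1·R2  ⇒  (1, 0, 0, 1, 3)
     R1 -= 2·R2  ⇒  (0, 1, 0, 4, 4)
[4] R3 /= 2  ⇒  (0, 0, 0, 1, 3)
     R0 -= 1·R3  ⇒  (1, 0, 0, 0, 0)
     R1 -= 4·R3  ⇒  (0, 1, 0, 0, 2)
     R2 -= 3·R3  ⇒  (0, 0, 1, 0, 2)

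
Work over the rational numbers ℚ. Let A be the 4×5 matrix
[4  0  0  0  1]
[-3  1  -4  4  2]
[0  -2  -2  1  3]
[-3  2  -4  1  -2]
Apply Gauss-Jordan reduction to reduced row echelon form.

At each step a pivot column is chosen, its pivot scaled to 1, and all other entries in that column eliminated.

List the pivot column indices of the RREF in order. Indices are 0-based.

pivot columns: 0, 1, 2, 3

step 1: normalize row 0 (÷4) = (1, 0, 0, 0, 1/4)
  row 1: subtract -3×row0 = (0, 1, -4, 4, 11/4)
  row 3: subtract -3×row0 = (0, 2, -4, 1, -5/4)
step 2: normalize row 1 (÷1) = (0, 1, -4, 4, 11/4)
  row 2: subtract -2×row1 = (0, 0, -10, 9, 17/2)
  row 3: subtract 2×row1 = (0, 0, 4, -7, -27/4)
step 3: normalize row 2 (÷-10) = (0, 0, 1, -9/10, -17/20)
  row 1: subtract -4×row2 = (0, 1, 0, 2/5, -13/20)
  row 3: subtract 4×row2 = (0, 0, 0, -17/5, -67/20)
step 4: normalize row 3 (÷-17/5) = (0, 0, 0, 1, 67/68)
  row 1: subtract 2/5×row3 = (0, 1, 0, 0, -71/68)
  row 2: subtract -9/10×row3 = (0, 0, 1, 0, 5/136)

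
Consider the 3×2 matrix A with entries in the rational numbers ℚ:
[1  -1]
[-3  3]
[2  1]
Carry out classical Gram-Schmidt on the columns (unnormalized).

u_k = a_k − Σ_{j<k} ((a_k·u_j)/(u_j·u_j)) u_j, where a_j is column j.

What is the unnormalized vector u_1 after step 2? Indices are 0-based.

Step 1: u_0 = a_0 = (1, -3, 2).
Step 2: u_1 = a_1 − (-4/7)·u_0 = (-3/7, 9/7, 15/7).

u_1 = (-3/7, 9/7, 15/7)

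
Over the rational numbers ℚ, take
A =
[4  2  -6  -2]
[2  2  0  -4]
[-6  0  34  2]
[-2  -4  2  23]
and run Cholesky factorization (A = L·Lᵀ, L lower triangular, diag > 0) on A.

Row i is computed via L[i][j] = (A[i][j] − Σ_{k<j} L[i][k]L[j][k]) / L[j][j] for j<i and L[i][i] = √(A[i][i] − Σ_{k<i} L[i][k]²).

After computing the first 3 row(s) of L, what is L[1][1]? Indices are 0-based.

L[1][1] = 1

Step 1: L[0][0] = √(4) = 2.
  L[1][0] = (2) / L[0][0] = 1.
Step 2: L[1][1] = √(1) = 1.
  L[2][0] = (-6) / L[0][0] = -3.
  L[2][1] = (3) / L[1][1] = 3.
Step 3: L[2][2] = √(16) = 4.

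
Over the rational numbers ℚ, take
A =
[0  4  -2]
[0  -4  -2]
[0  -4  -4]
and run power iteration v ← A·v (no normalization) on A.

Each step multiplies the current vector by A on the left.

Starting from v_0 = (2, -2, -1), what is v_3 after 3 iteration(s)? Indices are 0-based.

v_0 = (2, -2, -1).
v_1 = A·v_0 = (-6, 10, 12).
v_2 = A·v_1 = (16, -64, -88).
v_3 = A·v_2 = (-80, 432, 608).

v_3 = (-80, 432, 608)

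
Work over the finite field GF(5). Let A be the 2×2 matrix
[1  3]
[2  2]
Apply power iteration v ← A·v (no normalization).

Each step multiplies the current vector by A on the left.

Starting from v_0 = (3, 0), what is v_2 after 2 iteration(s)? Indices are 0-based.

v_0 = (3, 0).
v_1 = A·v_0 = (3, 1).
v_2 = A·v_1 = (1, 3).

v_2 = (1, 3)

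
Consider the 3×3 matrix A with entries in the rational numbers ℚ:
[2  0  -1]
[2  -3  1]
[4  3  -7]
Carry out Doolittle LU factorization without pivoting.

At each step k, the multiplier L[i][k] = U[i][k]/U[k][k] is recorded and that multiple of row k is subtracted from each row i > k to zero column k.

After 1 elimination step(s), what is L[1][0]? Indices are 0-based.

L[1][0] = 1

[col 0] pivot 2
  R1 -= 1*R0 → (0, -3, 2)  (L[1][0] := 1)
  R2 -= 2*R0 → (0, 3, -5)  (L[2][0] := 2)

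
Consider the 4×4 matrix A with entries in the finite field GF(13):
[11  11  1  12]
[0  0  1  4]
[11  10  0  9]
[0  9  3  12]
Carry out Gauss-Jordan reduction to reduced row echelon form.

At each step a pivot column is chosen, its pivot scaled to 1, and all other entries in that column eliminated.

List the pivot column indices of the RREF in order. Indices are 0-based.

pivot columns: 0, 1, 2, 3

[1] R0 /= 11  ⇒  (1, 1, 6, 7)
     R2 -= 11·R0  ⇒  (0, 12, 12, 10)
[2] R1 <-> R2
[2] R1 /= 12  ⇒  (0, 1, 1, 3)
     R0 -= 1·R1  ⇒  (1, 0, 5, 4)
     R3 -= 9·R1  ⇒  (0, 0, 7, 11)
[3] R2 /= 1  ⇒  (0, 0, 1, 4)
     R0 -= 5·R2  ⇒  (1, 0, 0, 10)
     R1 -= 1·R2  ⇒  (0, 1, 0, 12)
     R3 -= 7·R2  ⇒  (0, 0, 0, 9)
[4] R3 /= 9  ⇒  (0, 0, 0, 1)
     R0 -= 10·R3  ⇒  (1, 0, 0, 0)
     R1 -= 12·R3  ⇒  (0, 1, 0, 0)
     R2 -= 4·R3  ⇒  (0, 0, 1, 0)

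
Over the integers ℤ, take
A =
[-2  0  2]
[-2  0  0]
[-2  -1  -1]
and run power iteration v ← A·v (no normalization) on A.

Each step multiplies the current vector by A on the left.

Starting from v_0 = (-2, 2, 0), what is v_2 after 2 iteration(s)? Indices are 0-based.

v_2 = (-4, -8, -14)

v_0 = (-2, 2, 0).
v_1 = A·v_0 = (4, 4, 2).
v_2 = A·v_1 = (-4, -8, -14).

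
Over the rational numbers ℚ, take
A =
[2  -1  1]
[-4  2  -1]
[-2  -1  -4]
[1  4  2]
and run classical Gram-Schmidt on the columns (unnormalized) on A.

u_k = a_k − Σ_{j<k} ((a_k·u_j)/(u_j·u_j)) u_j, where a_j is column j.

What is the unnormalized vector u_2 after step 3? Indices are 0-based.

u_2 = (47/534, 220/267, -357/178, -238/267)

Step 1: u_0 = a_0 = (2, -4, -2, 1).
Step 2: u_1 = a_1 − (-4/25)·u_0 = (-17/25, 34/25, -33/25, 104/25).
Step 3: u_2 = a_2 − (16/25)·u_0 − (289/534)·u_1 = (47/534, 220/267, -357/178, -238/267).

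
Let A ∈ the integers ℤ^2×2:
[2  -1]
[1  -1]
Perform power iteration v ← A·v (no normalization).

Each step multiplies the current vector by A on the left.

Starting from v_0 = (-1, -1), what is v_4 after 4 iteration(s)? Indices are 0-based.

v_4 = (-5, -2)

v_0 = (-1, -1).
v_1 = A·v_0 = (-1, 0).
v_2 = A·v_1 = (-2, -1).
v_3 = A·v_2 = (-3, -1).
v_4 = A·v_3 = (-5, -2).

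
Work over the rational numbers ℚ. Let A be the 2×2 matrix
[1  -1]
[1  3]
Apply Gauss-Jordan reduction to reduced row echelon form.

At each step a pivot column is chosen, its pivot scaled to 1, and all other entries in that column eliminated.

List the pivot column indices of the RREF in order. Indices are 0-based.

pivot(0,0)=1: scale R0 → (1, -1)
  clear (1,0): R1 −= (1)R0 → (0, 4)
pivot(1,1)=4: scale R1 → (0, 1)
  clear (0,1): R0 −= (-1)R1 → (1, 0)

pivot columns: 0, 1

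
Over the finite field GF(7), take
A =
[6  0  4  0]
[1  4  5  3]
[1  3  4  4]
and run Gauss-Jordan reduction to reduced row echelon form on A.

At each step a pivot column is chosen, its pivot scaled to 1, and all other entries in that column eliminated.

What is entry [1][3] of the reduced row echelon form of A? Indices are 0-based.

M[1][3] = 6

[1] R0 /= 6  ⇒  (1, 0, 3, 0)
     R1 -= 1·R0  ⇒  (0, 4, 2, 3)
     R2 -= 1·R0  ⇒  (0, 3, 1, 4)
[2] R1 /= 4  ⇒  (0, 1, 4, 6)
     R2 -= 3·R1  ⇒  (0, 0, 3, 0)
[3] R2 /= 3  ⇒  (0, 0, 1, 0)
     R0 -= 3·R2  ⇒  (1, 0, 0, 0)
     R1 -= 4·R2  ⇒  (0, 1, 0, 6)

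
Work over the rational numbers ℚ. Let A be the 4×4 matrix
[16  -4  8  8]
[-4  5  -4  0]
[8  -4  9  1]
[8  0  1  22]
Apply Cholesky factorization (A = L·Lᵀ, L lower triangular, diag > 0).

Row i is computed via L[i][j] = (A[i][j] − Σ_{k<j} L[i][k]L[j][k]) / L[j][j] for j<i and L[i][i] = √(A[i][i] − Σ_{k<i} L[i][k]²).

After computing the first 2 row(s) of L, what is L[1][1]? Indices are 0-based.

Step 1: L[0][0] = √(16) = 4.
  L[1][0] = (-4) / L[0][0] = -1.
Step 2: L[1][1] = √(4) = 2.

L[1][1] = 2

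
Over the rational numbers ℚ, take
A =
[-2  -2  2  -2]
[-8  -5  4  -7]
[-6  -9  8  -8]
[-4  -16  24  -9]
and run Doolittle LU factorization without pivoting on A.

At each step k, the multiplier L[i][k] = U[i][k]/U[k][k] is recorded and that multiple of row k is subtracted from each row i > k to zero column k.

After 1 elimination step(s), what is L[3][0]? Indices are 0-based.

Step 1: pivot at (0,0) is -2.
  row1 ← row1 − (4)·row0  ⇒  L[1][0]=4, U row1=(0, 3, -4, 1)
  row2 ← row2 − (3)·row0  ⇒  L[2][0]=3, U row2=(0, -3, 2, -2)
  row3 ← row3 − (2)·row0  ⇒  L[3][0]=2, U row3=(0, -12, 20, -5)

L[3][0] = 2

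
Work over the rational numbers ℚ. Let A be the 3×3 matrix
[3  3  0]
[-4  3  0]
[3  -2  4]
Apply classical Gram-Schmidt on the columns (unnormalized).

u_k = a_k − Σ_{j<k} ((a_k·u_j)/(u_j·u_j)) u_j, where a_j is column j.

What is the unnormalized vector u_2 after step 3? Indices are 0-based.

u_2 = (-84/667, 1260/667, 1764/667)

Step 1: u_0 = a_0 = (3, -4, 3).
Step 2: u_1 = a_1 − (-9/34)·u_0 = (129/34, 33/17, -41/34).
Step 3: u_2 = a_2 − (6/17)·u_0 − (-164/667)·u_1 = (-84/667, 1260/667, 1764/667).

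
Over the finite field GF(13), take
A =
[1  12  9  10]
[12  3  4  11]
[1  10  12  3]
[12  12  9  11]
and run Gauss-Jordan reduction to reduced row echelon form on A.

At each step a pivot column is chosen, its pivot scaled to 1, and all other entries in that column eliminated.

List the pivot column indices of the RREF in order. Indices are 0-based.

pivot(0,0)=1: scale R0 → (1, 12, 9, 10)
  clear (1,0): R1 −= (12)R0 → (0, 2, 0, 8)
  clear (2,0): R2 −= (1)R0 → (0, 11, 3, 6)
  clear (3,0): R3 −= (12)R0 → (0, 11, 5, 8)
pivot(1,1)=2: scale R1 → (0, 1, 0, 4)
  clear (0,1): R0 −= (12)R1 → (1, 0, 9, 1)
  clear (2,1): R2 −= (11)R1 → (0, 0, 3, 1)
  clear (3,1): R3 −= (11)R1 → (0, 0, 5, 3)
pivot(2,2)=3: scale R2 → (0, 0, 1, 9)
  clear (0,2): R0 −= (9)R2 → (1, 0, 0, 11)
  clear (3,2): R3 −= (5)R2 → (0, 0, 0, 10)
pivot(3,3)=10: scale R3 → (0, 0, 0, 1)
  clear (0,3): R0 −= (11)R3 → (1, 0, 0, 0)
  clear (1,3): R1 −= (4)R3 → (0, 1, 0, 0)
  clear (2,3): R2 −= (9)R3 → (0, 0, 1, 0)

pivot columns: 0, 1, 2, 3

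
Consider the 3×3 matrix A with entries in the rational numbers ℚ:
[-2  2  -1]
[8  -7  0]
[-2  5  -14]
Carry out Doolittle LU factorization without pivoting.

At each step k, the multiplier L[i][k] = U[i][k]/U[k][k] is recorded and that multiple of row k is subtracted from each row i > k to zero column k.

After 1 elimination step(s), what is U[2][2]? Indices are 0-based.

Step 1: pivot at (0,0) is -2.
  row1 ← row1 − (-4)·row0  ⇒  L[1][0]=-4, U row1=(0, 1, -4)
  row2 ← row2 − (1)·row0  ⇒  L[2][0]=1, U row2=(0, 3, -13)

U[2][2] = -13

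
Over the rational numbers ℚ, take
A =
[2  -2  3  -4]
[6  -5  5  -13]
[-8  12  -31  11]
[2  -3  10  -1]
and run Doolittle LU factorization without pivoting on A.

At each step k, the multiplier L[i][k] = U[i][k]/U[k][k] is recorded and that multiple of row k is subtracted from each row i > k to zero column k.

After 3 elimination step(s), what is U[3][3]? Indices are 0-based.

k=0: U[0][0]=2
  eliminate (1,0): mult=3, new row 1: (0, 1, -4, -1); set L[1][0]=3
  eliminate (2,0): mult=-4, new row 2: (0, 4, -19, -5); set L[2][0]=-4
  eliminate (3,0): mult=1, new row 3: (0, -1, 7, 3); set L[3][0]=1
k=1: U[1][1]=1
  eliminate (2,1): mult=4, new row 2: (0, 0, -3, -1); set L[2][1]=4
  eliminate (3,1): mult=-1, new row 3: (0, 0, 3, 2); set L[3][1]=-1
k=2: U[2][2]=-3
  eliminate (3,2): mult=-1, new row 3: (0, 0, 0, 1); set L[3][2]=-1

U[3][3] = 1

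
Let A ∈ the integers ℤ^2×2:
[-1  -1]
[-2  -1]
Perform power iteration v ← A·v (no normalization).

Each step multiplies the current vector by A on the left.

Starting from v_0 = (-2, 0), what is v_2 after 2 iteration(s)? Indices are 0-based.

v_0 = (-2, 0).
v_1 = A·v_0 = (2, 4).
v_2 = A·v_1 = (-6, -8).

v_2 = (-6, -8)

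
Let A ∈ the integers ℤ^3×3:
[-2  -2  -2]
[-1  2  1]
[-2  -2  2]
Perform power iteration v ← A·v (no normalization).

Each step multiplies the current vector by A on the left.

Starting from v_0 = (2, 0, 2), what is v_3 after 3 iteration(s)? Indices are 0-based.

v_3 = (-80, 16, -16)

v_0 = (2, 0, 2).
v_1 = A·v_0 = (-8, 0, 0).
v_2 = A·v_1 = (16, 8, 16).
v_3 = A·v_2 = (-80, 16, -16).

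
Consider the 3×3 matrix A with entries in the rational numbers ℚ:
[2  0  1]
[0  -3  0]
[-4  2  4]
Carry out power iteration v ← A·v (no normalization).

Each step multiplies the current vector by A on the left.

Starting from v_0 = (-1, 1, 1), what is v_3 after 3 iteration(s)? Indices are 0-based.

v_3 = (54, -27, 138)

v_0 = (-1, 1, 1).
v_1 = A·v_0 = (-1, -3, 10).
v_2 = A·v_1 = (8, 9, 38).
v_3 = A·v_2 = (54, -27, 138).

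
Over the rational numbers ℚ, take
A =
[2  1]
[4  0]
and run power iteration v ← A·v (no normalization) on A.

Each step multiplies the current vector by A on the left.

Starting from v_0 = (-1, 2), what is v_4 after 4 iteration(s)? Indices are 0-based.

v_4 = (-32, -32)

v_0 = (-1, 2).
v_1 = A·v_0 = (0, -4).
v_2 = A·v_1 = (-4, 0).
v_3 = A·v_2 = (-8, -16).
v_4 = A·v_3 = (-32, -32).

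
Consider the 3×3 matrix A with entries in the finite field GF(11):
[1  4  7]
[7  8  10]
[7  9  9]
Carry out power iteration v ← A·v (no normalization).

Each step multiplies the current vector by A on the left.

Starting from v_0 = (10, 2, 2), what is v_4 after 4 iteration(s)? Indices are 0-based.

v_4 = (10, 0, 0)

v_0 = (10, 2, 2).
v_1 = A·v_0 = (10, 7, 7).
v_2 = A·v_1 = (10, 9, 9).
v_3 = A·v_2 = (10, 1, 1).
v_4 = A·v_3 = (10, 0, 0).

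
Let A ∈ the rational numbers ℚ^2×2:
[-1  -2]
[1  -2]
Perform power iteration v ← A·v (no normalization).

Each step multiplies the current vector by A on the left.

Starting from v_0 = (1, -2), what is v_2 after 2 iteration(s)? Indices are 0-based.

v_2 = (-13, -7)

v_0 = (1, -2).
v_1 = A·v_0 = (3, 5).
v_2 = A·v_1 = (-13, -7).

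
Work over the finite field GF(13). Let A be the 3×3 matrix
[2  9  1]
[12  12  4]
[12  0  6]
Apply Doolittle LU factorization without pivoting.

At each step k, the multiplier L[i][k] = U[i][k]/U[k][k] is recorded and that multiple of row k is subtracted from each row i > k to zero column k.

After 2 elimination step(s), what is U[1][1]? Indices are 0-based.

k=0: U[0][0]=2
  eliminate (1,0): mult=6, new row 1: (0, 10, 11); set L[1][0]=6
  eliminate (2,0): mult=6, new row 2: (0, 11, 0); set L[2][0]=6
k=1: U[1][1]=10
  eliminate (2,1): mult=5, new row 2: (0, 0, 10); set L[2][1]=5

U[1][1] = 10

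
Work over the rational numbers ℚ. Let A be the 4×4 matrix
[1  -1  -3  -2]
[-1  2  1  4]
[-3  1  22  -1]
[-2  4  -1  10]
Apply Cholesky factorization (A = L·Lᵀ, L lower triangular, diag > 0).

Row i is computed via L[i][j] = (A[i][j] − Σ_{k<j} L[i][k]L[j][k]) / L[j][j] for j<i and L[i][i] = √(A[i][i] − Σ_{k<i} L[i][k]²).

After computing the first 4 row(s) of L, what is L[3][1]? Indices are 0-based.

L[3][1] = 2

Step 1: L[0][0] = √(1) = 1.
  L[1][0] = (-1) / L[0][0] = -1.
Step 2: L[1][1] = √(1) = 1.
  L[2][0] = (-3) / L[0][0] = -3.
  L[2][1] = (-2) / L[1][1] = -2.
Step 3: L[2][2] = √(9) = 3.
  L[3][0] = (-2) / L[0][0] = -2.
  L[3][1] = (2) / L[1][1] = 2.
  L[3][2] = (-3) / L[2][2] = -1.
Step 4: L[3][3] = √(1) = 1.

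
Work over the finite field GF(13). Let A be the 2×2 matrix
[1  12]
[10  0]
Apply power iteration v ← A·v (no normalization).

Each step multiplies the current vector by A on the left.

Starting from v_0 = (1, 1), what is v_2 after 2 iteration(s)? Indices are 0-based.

v_0 = (1, 1).
v_1 = A·v_0 = (0, 10).
v_2 = A·v_1 = (3, 0).

v_2 = (3, 0)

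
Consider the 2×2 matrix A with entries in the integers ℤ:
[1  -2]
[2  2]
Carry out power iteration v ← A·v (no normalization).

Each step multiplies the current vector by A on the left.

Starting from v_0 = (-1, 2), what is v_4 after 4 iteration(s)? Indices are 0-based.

v_0 = (-1, 2).
v_1 = A·v_0 = (-5, 2).
v_2 = A·v_1 = (-9, -6).
v_3 = A·v_2 = (3, -30).
v_4 = A·v_3 = (63, -54).

v_4 = (63, -54)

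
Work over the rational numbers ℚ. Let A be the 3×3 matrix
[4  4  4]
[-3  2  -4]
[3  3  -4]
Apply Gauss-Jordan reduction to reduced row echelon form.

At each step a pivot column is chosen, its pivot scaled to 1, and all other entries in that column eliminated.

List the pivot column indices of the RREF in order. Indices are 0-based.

pivot columns: 0, 1, 2

[1] R0 /= 4  ⇒  (1, 1, 1)
     R1 -= -3·R0  ⇒  (0, 5, -1)
     R2 -= 3·R0  ⇒  (0, 0, -7)
[2] R1 /= 5  ⇒  (0, 1, -1/5)
     R0 -= 1·R1  ⇒  (1, 0, 6/5)
[3] R2 /= -7  ⇒  (0, 0, 1)
     R0 -= 6/5·R2  ⇒  (1, 0, 0)
     R1 -= -1/5·R2  ⇒  (0, 1, 0)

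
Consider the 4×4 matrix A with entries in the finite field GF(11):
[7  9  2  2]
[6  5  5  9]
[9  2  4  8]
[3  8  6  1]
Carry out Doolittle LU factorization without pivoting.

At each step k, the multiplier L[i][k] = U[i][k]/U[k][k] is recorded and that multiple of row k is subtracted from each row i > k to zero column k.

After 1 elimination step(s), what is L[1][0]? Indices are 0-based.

Step 1: pivot at (0,0) is 7.
  row1 ← row1 − (4)·row0  ⇒  L[1][0]=4, U row1=(0, 2, 8, 1)
  row2 ← row2 − (6)·row0  ⇒  L[2][0]=6, U row2=(0, 3, 3, 7)
  row3 ← row3 − (2)·row0  ⇒  L[3][0]=2, U row3=(0, 1, 2, 8)

L[1][0] = 4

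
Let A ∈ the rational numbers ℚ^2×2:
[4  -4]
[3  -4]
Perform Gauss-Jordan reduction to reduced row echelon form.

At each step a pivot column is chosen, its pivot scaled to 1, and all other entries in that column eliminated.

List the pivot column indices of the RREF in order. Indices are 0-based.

step 1: normalize row 0 (÷4) = (1, -1)
  row 1: subtract 3×row0 = (0, -1)
step 2: normalize row 1 (÷-1) = (0, 1)
  row 0: subtract -1×row1 = (1, 0)

pivot columns: 0, 1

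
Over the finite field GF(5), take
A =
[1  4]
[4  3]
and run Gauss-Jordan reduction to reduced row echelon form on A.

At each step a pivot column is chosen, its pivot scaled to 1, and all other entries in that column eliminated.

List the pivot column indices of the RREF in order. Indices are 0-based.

pivot columns: 0, 1

pivot(0,0)=1: scale R0 → (1, 4)
  clear (1,0): R1 −= (4)R0 → (0, 2)
pivot(1,1)=2: scale R1 → (0, 1)
  clear (0,1): R0 −= (4)R1 → (1, 0)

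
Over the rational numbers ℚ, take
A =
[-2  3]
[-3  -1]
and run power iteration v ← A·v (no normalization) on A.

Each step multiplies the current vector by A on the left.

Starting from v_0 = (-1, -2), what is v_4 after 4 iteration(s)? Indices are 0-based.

v_0 = (-1, -2).
v_1 = A·v_0 = (-4, 5).
v_2 = A·v_1 = (23, 7).
v_3 = A·v_2 = (-25, -76).
v_4 = A·v_3 = (-178, 151).

v_4 = (-178, 151)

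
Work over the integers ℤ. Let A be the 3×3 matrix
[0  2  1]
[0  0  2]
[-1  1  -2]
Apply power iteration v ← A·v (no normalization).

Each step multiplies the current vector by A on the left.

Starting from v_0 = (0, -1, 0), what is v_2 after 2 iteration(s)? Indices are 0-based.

v_2 = (-1, -2, 4)

v_0 = (0, -1, 0).
v_1 = A·v_0 = (-2, 0, -1).
v_2 = A·v_1 = (-1, -2, 4).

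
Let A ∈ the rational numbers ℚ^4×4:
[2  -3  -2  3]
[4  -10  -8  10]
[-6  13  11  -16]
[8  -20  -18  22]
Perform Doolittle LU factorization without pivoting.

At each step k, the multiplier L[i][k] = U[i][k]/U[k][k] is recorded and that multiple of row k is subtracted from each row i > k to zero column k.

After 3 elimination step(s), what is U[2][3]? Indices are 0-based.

Step 1: pivot at (0,0) is 2.
  row1 ← row1 − (2)·row0  ⇒  L[1][0]=2, U row1=(0, -4, -4, 4)
  row2 ← row2 − (-3)·row0  ⇒  L[2][0]=-3, U row2=(0, 4, 5, -7)
  row3 ← row3 − (4)·row0  ⇒  L[3][0]=4, U row3=(0, -8, -10, 10)
Step 2: pivot at (1,1) is -4.
  row2 ← row2 − (-1)·row1  ⇒  L[2][1]=-1, U row2=(0, 0, 1, -3)
  row3 ← row3 − (2)·row1  ⇒  L[3][1]=2, U row3=(0, 0, -2, 2)
Step 3: pivot at (2,2) is 1.
  row3 ← row3 − (-2)·row2  ⇒  L[3][2]=-2, U row3=(0, 0, 0, -4)

U[2][3] = -3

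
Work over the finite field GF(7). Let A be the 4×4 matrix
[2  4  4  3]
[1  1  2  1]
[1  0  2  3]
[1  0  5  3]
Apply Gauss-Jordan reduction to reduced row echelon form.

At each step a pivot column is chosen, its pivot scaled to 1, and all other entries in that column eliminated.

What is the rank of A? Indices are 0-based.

rank = 4

pivot(0,0)=2: scale R0 → (1, 2, 2, 5)
  clear (1,0): R1 −= (1)R0 → (0, 6, 0, 3)
  clear (2,0): R2 −= (1)R0 → (0, 5, 0, 5)
  clear (3,0): R3 −= (1)R0 → (0, 5, 3, 5)
pivot(1,1)=6: scale R1 → (0, 1, 0, 4)
  clear (0,1): R0 −= (2)R1 → (1, 0, 2, 4)
  clear (2,1): R2 −= (5)R1 → (0, 0, 0, 6)
  clear (3,1): R3 −= (5)R1 → (0, 0, 3, 6)
pivot(2,2): swap R2↔R3
pivot(2,2)=3: scale R2 → (0, 0, 1, 2)
  clear (0,2): R0 −= (2)R2 → (1, 0, 0, 0)
pivot(3,3)=6: scale R3 → (0, 0, 0, 1)
  clear (1,3): R1 −= (4)R3 → (0, 1, 0, 0)
  clear (2,3): R2 −= (2)R3 → (0, 0, 1, 0)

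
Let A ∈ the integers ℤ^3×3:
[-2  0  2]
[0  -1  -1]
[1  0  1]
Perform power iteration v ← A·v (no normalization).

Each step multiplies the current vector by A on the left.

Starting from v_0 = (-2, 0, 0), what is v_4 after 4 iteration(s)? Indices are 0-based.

v_4 = (-76, 14, 18)

v_0 = (-2, 0, 0).
v_1 = A·v_0 = (4, 0, -2).
v_2 = A·v_1 = (-12, 2, 2).
v_3 = A·v_2 = (28, -4, -10).
v_4 = A·v_3 = (-76, 14, 18).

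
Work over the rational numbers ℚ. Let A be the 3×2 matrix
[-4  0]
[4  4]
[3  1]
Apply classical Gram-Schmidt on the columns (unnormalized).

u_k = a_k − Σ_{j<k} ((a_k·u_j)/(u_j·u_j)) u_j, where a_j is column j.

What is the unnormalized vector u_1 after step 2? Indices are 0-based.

u_1 = (76/41, 88/41, -16/41)

Step 1: u_0 = a_0 = (-4, 4, 3).
Step 2: u_1 = a_1 − (19/41)·u_0 = (76/41, 88/41, -16/41).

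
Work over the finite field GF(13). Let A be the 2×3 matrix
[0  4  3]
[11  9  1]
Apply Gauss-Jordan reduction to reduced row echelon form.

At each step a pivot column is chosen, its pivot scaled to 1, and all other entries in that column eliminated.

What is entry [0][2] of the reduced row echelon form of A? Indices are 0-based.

step 1: exchange rows 0,1
step 1: normalize row 0 (÷11) = (1, 2, 6)
step 2: normalize row 1 (÷4) = (0, 1, 4)
  row 0: subtract 2×row1 = (1, 0, 11)

M[0][2] = 11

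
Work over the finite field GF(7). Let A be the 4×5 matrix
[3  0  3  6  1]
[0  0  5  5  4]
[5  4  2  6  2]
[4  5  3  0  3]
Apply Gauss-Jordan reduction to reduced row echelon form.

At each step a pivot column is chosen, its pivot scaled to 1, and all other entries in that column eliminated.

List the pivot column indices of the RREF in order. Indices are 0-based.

step 1: normalize row 0 (÷3) = (1, 0, 1, 2, 5)
  row 2: subtract 5×row0 = (0, 4, 4, 3, 5)
  row 3: subtract 4×row0 = (0, 5, 6, 6, 4)
step 2: exchange rows 1,2
step 2: normalize row 1 (÷4) = (0, 1, 1, 6, 3)
  row 3: subtract 5×row1 = (0, 0, 1, 4, 3)
step 3: normalize row 2 (÷5) = (0, 0, 1, 1, 5)
  row 0: subtract 1×row2 = (1, 0, 0, 1, 0)
  row 1: subtract 1×row2 = (0, 1, 0, 5, 5)
  row 3: subtract 1×row2 = (0, 0, 0, 3, 5)
step 4: normalize row 3 (÷3) = (0, 0, 0, 1, 4)
  row 0: subtract 1×row3 = (1, 0, 0, 0, 3)
  row 1: subtract 5×row3 = (0, 1, 0, 0, 6)
  row 2: subtract 1×row3 = (0, 0, 1, 0, 1)

pivot columns: 0, 1, 2, 3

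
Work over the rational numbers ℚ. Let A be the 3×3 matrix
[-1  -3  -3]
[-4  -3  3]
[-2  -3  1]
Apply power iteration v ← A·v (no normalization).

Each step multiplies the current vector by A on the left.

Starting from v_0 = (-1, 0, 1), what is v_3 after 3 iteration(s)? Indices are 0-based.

v_0 = (-1, 0, 1).
v_1 = A·v_0 = (-2, 7, 3).
v_2 = A·v_1 = (-28, -4, -14).
v_3 = A·v_2 = (82, 82, 54).

v_3 = (82, 82, 54)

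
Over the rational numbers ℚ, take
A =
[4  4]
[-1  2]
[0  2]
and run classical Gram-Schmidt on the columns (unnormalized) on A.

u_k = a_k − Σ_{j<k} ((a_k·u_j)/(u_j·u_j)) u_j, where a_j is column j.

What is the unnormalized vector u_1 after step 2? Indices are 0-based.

u_1 = (12/17, 48/17, 2)

Step 1: u_0 = a_0 = (4, -1, 0).
Step 2: u_1 = a_1 − (14/17)·u_0 = (12/17, 48/17, 2).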